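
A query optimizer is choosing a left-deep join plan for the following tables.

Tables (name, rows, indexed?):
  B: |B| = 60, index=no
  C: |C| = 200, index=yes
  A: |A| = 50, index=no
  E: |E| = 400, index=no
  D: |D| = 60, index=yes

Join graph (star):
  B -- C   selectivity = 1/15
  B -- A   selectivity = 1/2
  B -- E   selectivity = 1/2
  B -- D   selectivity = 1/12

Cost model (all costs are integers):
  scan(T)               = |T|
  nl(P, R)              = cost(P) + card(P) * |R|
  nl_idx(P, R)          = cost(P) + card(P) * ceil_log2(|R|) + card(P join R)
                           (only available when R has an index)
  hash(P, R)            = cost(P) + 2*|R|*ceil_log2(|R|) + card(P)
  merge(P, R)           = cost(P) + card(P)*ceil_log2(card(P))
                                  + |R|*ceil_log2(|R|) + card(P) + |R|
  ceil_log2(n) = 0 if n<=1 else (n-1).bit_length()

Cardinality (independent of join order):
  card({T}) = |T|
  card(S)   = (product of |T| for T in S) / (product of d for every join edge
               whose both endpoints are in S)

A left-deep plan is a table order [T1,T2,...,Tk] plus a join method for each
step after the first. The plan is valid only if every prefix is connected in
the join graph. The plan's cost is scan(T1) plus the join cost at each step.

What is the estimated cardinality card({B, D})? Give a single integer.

Tables in S: B(60), D(60)
Edges inside S: B-D(d=12)
numerator = 60 * 60 = 3600
denominator = 12 = 12
card(S) = 3600 / 12 = 300

300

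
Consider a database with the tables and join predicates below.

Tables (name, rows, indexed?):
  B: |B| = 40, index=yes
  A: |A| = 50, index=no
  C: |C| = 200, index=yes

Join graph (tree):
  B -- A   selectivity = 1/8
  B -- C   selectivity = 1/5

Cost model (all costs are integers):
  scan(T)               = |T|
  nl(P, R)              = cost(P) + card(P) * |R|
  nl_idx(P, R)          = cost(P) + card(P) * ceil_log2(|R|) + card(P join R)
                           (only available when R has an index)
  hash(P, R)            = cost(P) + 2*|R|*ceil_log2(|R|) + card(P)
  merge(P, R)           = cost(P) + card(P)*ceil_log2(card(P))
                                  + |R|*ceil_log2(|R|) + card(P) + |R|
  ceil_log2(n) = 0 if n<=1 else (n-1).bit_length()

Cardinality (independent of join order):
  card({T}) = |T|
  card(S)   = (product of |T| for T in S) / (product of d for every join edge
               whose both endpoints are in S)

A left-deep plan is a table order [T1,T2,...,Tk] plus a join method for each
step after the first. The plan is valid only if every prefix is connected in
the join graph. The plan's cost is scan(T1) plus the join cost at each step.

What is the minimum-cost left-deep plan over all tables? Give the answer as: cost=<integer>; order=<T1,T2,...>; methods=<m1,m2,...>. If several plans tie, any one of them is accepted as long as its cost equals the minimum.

Selinger DP (subsets sized 1..n):
  {B}: scan cost=40, card=40
  {A}: scan cost=50, card=50
  {C}: scan cost=200, card=200
  {AB}: card=250; try (B,hash)→580, (B,nl_idx)→600, (A,merge)→670, (B,merge)→680, (A,hash)→680, (A,nl)→2040 …(+1); best=580 via (B,hash)
  {BC}: card=1600; try (B,hash)→880, (C,nl_idx)→1960, (C,merge)→2120, (B,merge)→2280, (B,nl_idx)→3000, (C,hash)→3280 …(+2); best=880 via (B,hash)
  {ABC}: card=10000; try (A,hash)→3080, (C,hash)→4030, (C,merge)→4630, (C,nl_idx)→12580, (A,merge)→20430, (C,nl)→50580 …(+1); best=3080 via (A,hash)

cost=3080; order=C,B,A; methods=hash,hash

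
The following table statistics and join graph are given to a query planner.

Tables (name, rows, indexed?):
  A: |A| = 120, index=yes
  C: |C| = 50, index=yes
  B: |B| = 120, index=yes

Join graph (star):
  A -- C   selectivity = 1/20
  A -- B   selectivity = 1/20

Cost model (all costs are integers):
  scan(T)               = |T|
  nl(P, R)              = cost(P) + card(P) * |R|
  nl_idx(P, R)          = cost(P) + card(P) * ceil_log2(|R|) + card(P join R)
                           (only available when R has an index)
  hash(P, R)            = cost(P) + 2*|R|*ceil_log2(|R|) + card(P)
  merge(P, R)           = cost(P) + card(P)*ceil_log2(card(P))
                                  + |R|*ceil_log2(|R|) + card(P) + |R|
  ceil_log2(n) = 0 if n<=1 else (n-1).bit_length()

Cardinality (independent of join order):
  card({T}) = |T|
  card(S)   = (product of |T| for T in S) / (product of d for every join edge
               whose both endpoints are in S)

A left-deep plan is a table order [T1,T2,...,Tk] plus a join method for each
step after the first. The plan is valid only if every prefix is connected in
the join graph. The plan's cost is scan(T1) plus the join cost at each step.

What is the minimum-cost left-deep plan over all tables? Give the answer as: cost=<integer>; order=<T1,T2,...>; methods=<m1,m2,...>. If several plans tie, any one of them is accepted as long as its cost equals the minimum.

cost=2680; order=C,A,B; methods=nl_idx,hash

Selinger DP (subsets sized 1..n):
  {A}: scan cost=120, card=120
  {C}: scan cost=50, card=50
  {B}: scan cost=120, card=120
  {AC}: card=300; try (A,nl_idx)→700, (C,hash)→840, (C,nl_idx)→1140, (A,merge)→1360, (C,merge)→1430, (A,hash)→1780 …(+2); best=700 via (A,nl_idx)
  {AB}: card=720; try (B,nl_idx)→1680, (A,nl_idx)→1680, (B,hash)→1920, (A,hash)→1920, (B,merge)→2040, (A,merge)→2040 …(+2); best=1680 via (B,nl_idx)
  {ABC}: card=1800; try (B,hash)→2680, (C,hash)→3000, (B,nl_idx)→4600, (B,merge)→4660, (C,nl_idx)→7800, (C,merge)→9950 …(+2); best=2680 via (B,hash)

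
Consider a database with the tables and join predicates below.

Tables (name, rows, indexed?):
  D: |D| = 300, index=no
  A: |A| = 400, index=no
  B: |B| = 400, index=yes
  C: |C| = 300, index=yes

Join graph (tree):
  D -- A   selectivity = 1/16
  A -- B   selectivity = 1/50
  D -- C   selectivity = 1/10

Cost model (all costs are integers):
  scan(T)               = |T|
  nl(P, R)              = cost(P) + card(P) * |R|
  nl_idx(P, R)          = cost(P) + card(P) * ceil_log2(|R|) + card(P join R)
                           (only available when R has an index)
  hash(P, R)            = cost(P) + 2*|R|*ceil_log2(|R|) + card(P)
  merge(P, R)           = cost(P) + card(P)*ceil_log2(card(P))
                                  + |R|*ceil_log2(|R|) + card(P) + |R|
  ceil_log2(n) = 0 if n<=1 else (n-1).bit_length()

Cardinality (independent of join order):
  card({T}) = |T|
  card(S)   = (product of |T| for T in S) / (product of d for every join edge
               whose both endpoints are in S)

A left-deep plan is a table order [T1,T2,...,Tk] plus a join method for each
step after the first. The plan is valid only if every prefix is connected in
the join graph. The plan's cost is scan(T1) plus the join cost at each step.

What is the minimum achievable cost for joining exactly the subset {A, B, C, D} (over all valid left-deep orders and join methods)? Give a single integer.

81200

Selinger DP over subsets of {A,B,C,D}:
  {D}: scan cost=300, card=300
  {A}: scan cost=400, card=400
  {B}: scan cost=400, card=400
  {C}: scan cost=300, card=300
  {AD}: card=7500; try (D,hash)→6200, (A,merge)→7300, (D,merge)→7400, (A,hash)→7800, (A,nl)→120300, (D,nl)→120400; best=6200 via (D,hash)
  {CD}: card=9000; try (D,hash)→6000, (C,hash)→6000, (D,merge)→6300, (C,merge)→6300, (C,nl_idx)→12000, (D,nl)→90300 …(+1); best=6000 via (D,hash)
  {AB}: card=3200; try (B,nl_idx)→7200, (B,hash)→8000, (A,hash)→8000, (B,merge)→8400, (A,merge)→8400, (B,nl)→160400 …(+1); best=7200 via (B,nl_idx)
  {ABD}: card=60000; try (D,hash)→15800, (B,hash)→20900, (D,merge)→51800, (B,merge)→115200, (B,nl_idx)→133700, (D,nl)→967200 …(+1); best=15800 via (D,hash)
  {ACD}: card=225000; try (C,hash)→19100, (A,hash)→22200, (C,merge)→114200, (A,merge)→145000, (C,nl_idx)→298700, (C,nl)→2256200 …(+1); best=19100 via (C,hash)
  {ABCD}: card=1800000; try (C,hash)→81200, (B,hash)→251300, (C,merge)→1038800, (C,nl_idx)→2355800, (B,nl_idx)→3844100, (B,merge)→4298100 …(+2); best=81200 via (C,hash)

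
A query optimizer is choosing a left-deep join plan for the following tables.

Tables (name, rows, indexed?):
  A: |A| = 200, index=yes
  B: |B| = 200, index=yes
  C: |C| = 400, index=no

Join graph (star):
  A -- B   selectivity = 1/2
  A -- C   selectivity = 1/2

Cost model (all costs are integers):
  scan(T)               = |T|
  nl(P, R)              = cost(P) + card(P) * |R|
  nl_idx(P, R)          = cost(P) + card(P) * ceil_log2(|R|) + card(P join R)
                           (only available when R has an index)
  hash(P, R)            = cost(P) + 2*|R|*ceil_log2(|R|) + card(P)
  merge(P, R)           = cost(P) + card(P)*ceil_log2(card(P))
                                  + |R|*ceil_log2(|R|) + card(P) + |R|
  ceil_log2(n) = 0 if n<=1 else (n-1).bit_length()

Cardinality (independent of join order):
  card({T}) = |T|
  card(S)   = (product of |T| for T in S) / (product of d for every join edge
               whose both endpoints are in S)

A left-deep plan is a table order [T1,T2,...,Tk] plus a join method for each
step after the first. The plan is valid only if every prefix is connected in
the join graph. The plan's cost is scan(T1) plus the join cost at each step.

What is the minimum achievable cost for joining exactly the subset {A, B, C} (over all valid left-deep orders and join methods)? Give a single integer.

Selinger DP over subsets of {A,B,C}:
  {A}: scan cost=200, card=200
  {B}: scan cost=200, card=200
  {C}: scan cost=400, card=400
  {AB}: card=20000; try (B,hash)→3600, (A,hash)→3600, (B,merge)→3800, (A,merge)→3800, (B,nl_idx)→21800, (A,nl_idx)→21800 …(+2); best=3600 via (B,hash)
  {AC}: card=40000; try (A,hash)→4000, (C,merge)→6000, (A,merge)→6200, (C,hash)→7600, (A,nl_idx)→43600, (C,nl)→80200 …(+1); best=4000 via (A,hash)
  {ABC}: card=4000000; try (C,hash)→30800, (B,hash)→47200, (C,merge)→327600, (B,merge)→685800, (B,nl_idx)→4324000, (C,nl)→8003600 …(+1); best=30800 via (C,hash)

30800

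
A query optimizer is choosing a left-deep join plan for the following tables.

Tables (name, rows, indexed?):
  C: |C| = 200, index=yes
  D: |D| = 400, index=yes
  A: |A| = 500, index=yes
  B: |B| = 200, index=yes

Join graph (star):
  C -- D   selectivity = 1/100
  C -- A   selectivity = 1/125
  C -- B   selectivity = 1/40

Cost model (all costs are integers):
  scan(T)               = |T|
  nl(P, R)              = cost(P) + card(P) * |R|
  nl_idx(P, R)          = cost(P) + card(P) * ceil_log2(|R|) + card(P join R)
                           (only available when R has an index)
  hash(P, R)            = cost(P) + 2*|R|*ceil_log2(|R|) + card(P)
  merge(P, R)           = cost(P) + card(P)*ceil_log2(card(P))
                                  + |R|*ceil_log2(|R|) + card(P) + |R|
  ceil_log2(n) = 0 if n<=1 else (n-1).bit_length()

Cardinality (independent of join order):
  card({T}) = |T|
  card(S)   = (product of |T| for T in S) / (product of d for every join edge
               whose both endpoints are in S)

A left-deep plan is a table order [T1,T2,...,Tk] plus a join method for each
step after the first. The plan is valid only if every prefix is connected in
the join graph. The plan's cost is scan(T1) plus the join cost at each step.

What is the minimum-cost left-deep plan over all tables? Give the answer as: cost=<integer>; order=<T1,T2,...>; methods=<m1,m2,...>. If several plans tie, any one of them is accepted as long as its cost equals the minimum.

cost=17200; order=C,A,D,B; methods=nl_idx,hash,hash

Selinger DP (subsets sized 1..n):
  {C}: scan cost=200, card=200
  {D}: scan cost=400, card=400
  {A}: scan cost=500, card=500
  {B}: scan cost=200, card=200
  {CD}: card=800; try (D,nl_idx)→2800, (C,hash)→4000, (C,nl_idx)→4400, (D,merge)→6000, (C,merge)→6200, (D,hash)→7600 …(+2); best=2800 via (D,nl_idx)
  {AC}: card=800; try (A,nl_idx)→2800, (C,hash)→4200, (C,nl_idx)→5300, (A,merge)→7000, (C,merge)→7300, (A,hash)→9400 …(+2); best=2800 via (A,nl_idx)
  {BC}: card=1000; try (C,nl_idx)→2800, (B,nl_idx)→2800, (C,hash)→3600, (B,hash)→3600, (C,merge)→3800, (B,merge)→3800 …(+2); best=2800 via (C,nl_idx)
  {ACD}: card=3200; try (D,hash)→10800, (A,hash)→12600, (D,nl_idx)→13200, (A,nl_idx)→13200, (D,merge)→15600, (A,merge)→16600 …(+2); best=10800 via (D,hash)
  {BCD}: card=4000; try (B,hash)→6800, (D,hash)→11000, (B,nl_idx)→13200, (B,merge)→13400, (D,nl_idx)→15800, (D,merge)→17800 …(+2); best=6800 via (B,hash)
  {ABC}: card=4000; try (B,hash)→6800, (A,hash)→12800, (B,nl_idx)→13200, (B,merge)→13400, (A,nl_idx)→15800, (A,merge)→18800 …(+2); best=6800 via (B,hash)
  {ABCD}: card=16000; try (B,hash)→17200, (D,hash)→18000, (A,hash)→19800, (B,nl_idx)→52400, (B,merge)→54200, (D,nl_idx)→58800 …(+6); best=17200 via (B,hash)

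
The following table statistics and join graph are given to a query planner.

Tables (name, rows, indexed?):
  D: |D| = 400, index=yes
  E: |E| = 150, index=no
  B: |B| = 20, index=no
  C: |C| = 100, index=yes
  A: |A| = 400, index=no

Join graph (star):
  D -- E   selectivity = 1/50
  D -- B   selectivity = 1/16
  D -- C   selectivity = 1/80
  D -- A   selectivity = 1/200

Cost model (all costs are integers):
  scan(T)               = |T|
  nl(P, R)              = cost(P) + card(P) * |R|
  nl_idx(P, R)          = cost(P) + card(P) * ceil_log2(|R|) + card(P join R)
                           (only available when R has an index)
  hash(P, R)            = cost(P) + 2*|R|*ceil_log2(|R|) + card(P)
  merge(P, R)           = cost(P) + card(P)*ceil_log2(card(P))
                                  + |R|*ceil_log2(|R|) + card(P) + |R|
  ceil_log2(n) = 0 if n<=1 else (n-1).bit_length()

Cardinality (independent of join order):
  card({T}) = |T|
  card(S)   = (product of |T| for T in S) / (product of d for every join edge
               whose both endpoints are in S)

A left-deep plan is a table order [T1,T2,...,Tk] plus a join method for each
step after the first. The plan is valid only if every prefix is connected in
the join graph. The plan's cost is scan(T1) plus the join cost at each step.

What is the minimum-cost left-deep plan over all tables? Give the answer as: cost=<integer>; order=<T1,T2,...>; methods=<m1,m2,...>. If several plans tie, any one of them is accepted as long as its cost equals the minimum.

Selinger DP (subsets sized 1..n):
  {D}: scan cost=400, card=400
  {E}: scan cost=150, card=150
  {B}: scan cost=20, card=20
  {C}: scan cost=100, card=100
  {A}: scan cost=400, card=400
  {DE}: card=1200; try (D,nl_idx)→2700, (E,hash)→3200, (D,merge)→5500, (E,merge)→5750, (D,hash)→7500, (D,nl)→60150 …(+1); best=2700 via (D,nl_idx)
  {BD}: card=500; try (D,nl_idx)→700, (B,hash)→1000, (D,merge)→4140, (B,merge)→4520, (D,hash)→7240, (D,nl)→8020 …(+1); best=700 via (D,nl_idx)
  {CD}: card=500; try (D,nl_idx)→1500, (C,hash)→2200, (C,nl_idx)→3700, (D,merge)→4900, (C,merge)→5200, (D,hash)→7400 …(+2); best=1500 via (D,nl_idx)
  {AD}: card=800; try (D,nl_idx)→4800, (D,hash)→8000, (A,hash)→8000, (D,merge)→8400, (A,merge)→8400, (D,nl)→160400 …(+1); best=4800 via (D,nl_idx)
  {BDE}: card=1500; try (E,hash)→3600, (B,hash)→4100, (E,merge)→7050, (B,merge)→17220, (B,nl)→26700, (E,nl)→75700; best=3600 via (E,hash)
  {CDE}: card=1500; try (E,hash)→4400, (C,hash)→5300, (E,merge)→7850, (C,nl_idx)→12600, (C,merge)→17900, (E,nl)→76500 …(+1); best=4400 via (E,hash)
  {ADE}: card=2400; try (E,hash)→8000, (A,hash)→11100, (E,merge)→14950, (A,merge)→21100, (E,nl)→124800, (A,nl)→482700; best=8000 via (E,hash)
  {BCD}: card=625; try (B,hash)→2200, (C,hash)→2600, (C,nl_idx)→4825, (C,merge)→6500, (B,merge)→6620, (B,nl)→11500 …(+1); best=2200 via (B,hash)
  {ABD}: card=1000; try (B,hash)→5800, (A,hash)→8400, (A,merge)→9700, (B,merge)→13720, (B,nl)→20800, (A,nl)→200700; best=5800 via (B,hash)
  {ACD}: card=1000; try (C,hash)→7000, (A,hash)→9200, (A,merge)→10500, (C,nl_idx)→11400, (C,merge)→14400, (C,nl)→84800 …(+1); best=7000 via (C,hash)
  {BCDE}: card=1875; try (E,hash)→5225, (B,hash)→6100, (C,hash)→6500, (E,merge)→10425, (C,nl_idx)→15975, (C,merge)→22400 …(+4); best=5225 via (E,hash)
  {ABDE}: card=3000; try (E,hash)→9200, (B,hash)→10600, (A,hash)→12300, (E,merge)→18150, (A,merge)→25600, (B,merge)→39320 …(+3); best=9200 via (E,hash)
  {ACDE}: card=3000; try (E,hash)→10400, (C,hash)→11800, (A,hash)→13100, (E,merge)→19350, (A,merge)→26400, (C,nl_idx)→27800 …(+4); best=10400 via (E,hash)
  {ABCD}: card=1250; try (C,hash)→8200, (B,hash)→8200, (A,hash)→10025, (A,merge)→13075, (C,nl_idx)→14050, (C,merge)→17600 …(+4); best=8200 via (C,hash)
  {ABCDE}: card=3750; try (E,hash)→11850, (C,hash)→13600, (B,hash)→13600, (A,hash)→14300, (E,merge)→24550, (A,merge)→31725 …(+7); best=11850 via (E,hash)

cost=11850; order=A,D,B,C,E; methods=nl_idx,hash,hash,hash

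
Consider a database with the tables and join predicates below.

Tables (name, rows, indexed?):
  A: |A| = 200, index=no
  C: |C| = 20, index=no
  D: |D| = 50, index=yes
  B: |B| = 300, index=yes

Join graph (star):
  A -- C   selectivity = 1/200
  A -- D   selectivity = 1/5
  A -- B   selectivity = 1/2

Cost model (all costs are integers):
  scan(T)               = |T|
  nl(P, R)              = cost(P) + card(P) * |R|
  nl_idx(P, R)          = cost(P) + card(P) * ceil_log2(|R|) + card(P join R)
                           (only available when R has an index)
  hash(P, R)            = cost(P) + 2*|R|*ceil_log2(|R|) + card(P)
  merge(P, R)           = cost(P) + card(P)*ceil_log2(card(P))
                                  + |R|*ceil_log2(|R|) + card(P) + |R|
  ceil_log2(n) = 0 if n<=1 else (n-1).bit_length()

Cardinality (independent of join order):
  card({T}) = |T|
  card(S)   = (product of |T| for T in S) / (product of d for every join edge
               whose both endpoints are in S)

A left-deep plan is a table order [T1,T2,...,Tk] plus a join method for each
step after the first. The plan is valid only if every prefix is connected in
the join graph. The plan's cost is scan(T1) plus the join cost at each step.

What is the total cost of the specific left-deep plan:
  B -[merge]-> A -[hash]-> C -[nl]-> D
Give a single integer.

185300

step 1: scan B: cost=300, card=300
step 2: join A via merge
    card(P join A) = 300*200/(2) = 30000
    cost = 300 + 300*9 + 200*8 + 300 + 200 = 5100
step 3: join C via hash
    card(P join C) = 30000*20/(200) = 3000
    cost = 5100 + 2*20*5 + 30000 = 35300
step 4: join D via nl
    card(P join D) = 3000*50/(5) = 30000
    cost = 35300 + 3000*50 = 185300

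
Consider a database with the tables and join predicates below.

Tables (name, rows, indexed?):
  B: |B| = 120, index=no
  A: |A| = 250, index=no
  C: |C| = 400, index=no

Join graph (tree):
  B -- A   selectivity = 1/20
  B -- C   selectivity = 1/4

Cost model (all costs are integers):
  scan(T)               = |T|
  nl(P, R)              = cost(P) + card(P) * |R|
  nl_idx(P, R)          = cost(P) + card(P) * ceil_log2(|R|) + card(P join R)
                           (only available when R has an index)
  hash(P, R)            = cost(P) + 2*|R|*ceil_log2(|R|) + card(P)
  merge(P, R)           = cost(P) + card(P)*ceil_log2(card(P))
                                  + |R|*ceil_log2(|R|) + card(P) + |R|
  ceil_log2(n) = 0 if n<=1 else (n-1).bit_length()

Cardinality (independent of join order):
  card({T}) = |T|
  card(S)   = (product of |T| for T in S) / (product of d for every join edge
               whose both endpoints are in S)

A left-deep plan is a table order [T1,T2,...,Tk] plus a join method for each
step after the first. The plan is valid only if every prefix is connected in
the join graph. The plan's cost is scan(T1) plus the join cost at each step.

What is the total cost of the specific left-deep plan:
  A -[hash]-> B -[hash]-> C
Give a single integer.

10880

step 1: scan A: cost=250, card=250
step 2: join B via hash
    card(P join B) = 250*120/(20) = 1500
    cost = 250 + 2*120*7 + 250 = 2180
step 3: join C via hash
    card(P join C) = 1500*400/(4) = 150000
    cost = 2180 + 2*400*9 + 1500 = 10880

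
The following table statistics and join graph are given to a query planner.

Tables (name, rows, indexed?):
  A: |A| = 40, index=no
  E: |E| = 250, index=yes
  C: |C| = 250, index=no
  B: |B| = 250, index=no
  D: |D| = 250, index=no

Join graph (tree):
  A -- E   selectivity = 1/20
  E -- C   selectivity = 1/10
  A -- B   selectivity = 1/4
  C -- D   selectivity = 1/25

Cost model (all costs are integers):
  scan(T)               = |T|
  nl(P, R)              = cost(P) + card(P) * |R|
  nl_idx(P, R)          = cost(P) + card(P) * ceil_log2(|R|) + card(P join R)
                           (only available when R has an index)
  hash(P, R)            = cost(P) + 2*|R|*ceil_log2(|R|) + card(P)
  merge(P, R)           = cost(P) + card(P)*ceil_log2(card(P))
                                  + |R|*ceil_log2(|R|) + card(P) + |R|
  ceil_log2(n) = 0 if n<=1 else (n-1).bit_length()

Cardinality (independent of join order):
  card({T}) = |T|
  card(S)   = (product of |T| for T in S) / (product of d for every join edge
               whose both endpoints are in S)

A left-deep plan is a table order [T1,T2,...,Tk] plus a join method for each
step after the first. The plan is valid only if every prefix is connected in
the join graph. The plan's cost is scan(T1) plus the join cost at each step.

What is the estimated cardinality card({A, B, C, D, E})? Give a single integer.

7812500

Tables in S: A(40), B(250), C(250), D(250), E(250)
Edges inside S: A-E(d=20), E-C(d=10), A-B(d=4), C-D(d=25)
numerator = 40 * 250 * 250 * 250 * 250 = 156250000000
denominator = 20 * 10 * 4 * 25 = 20000
card(S) = 156250000000 / 20000 = 7812500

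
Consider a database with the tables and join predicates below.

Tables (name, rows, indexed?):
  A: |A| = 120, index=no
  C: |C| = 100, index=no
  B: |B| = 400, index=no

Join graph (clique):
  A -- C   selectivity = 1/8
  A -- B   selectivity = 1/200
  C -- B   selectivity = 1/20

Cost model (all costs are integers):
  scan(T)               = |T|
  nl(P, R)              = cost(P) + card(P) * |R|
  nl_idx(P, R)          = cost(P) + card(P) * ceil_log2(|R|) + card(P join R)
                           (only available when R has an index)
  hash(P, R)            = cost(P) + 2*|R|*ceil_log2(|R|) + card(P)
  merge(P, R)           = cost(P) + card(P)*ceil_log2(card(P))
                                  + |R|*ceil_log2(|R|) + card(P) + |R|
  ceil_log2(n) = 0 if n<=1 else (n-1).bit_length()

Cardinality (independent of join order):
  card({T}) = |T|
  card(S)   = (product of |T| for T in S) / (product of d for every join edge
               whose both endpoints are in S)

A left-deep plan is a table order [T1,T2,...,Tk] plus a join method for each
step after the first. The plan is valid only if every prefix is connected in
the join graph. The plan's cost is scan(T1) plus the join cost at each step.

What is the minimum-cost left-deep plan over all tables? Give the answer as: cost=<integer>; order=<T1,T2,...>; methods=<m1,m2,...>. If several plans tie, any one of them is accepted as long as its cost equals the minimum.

cost=4120; order=B,A,C; methods=hash,hash

Selinger DP (subsets sized 1..n):
  {A}: scan cost=120, card=120
  {C}: scan cost=100, card=100
  {B}: scan cost=400, card=400
  {AC}: card=1500; try (C,hash)→1640, (A,merge)→1860, (C,merge)→1880, (A,hash)→1880, (A,nl)→12100, (C,nl)→12120; best=1640 via (C,hash)
  {AB}: card=240; try (A,hash)→2480, (B,merge)→5080, (A,merge)→5360, (B,hash)→7440, (B,nl)→48120, (A,nl)→48400; best=2480 via (A,hash)
  {BC}: card=2000; try (C,hash)→2200, (B,merge)→4900, (C,merge)→5200, (B,hash)→7400, (B,nl)→40100, (C,nl)→40400; best=2200 via (C,hash)
  {ABC}: card=150; try (C,hash)→4120, (C,merge)→5440, (A,hash)→5880, (B,hash)→10340, (B,merge)→23640, (C,nl)→26480 …(+3); best=4120 via (C,hash)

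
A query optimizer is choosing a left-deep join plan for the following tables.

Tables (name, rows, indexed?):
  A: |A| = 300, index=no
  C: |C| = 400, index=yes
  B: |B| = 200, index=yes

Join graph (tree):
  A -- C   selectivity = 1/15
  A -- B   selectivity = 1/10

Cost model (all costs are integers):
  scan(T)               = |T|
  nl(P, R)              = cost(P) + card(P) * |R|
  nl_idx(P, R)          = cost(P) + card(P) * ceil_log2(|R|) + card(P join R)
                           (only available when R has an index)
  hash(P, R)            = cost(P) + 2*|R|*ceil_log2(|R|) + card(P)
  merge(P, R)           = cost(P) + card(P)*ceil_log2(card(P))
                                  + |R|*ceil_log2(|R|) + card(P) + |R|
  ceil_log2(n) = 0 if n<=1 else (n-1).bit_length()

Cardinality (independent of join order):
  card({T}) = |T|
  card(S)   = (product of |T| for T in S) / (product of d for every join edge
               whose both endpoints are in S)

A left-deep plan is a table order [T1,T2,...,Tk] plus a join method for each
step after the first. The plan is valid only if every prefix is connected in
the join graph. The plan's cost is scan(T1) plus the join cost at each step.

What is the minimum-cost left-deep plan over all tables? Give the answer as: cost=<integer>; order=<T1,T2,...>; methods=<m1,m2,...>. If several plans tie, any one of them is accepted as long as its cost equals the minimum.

cost=17000; order=A,B,C; methods=hash,hash

Selinger DP (subsets sized 1..n):
  {A}: scan cost=300, card=300
  {C}: scan cost=400, card=400
  {B}: scan cost=200, card=200
  {AC}: card=8000; try (A,hash)→6200, (C,merge)→7300, (A,merge)→7400, (C,hash)→7800, (C,nl_idx)→11000, (C,nl)→120300 …(+1); best=6200 via (A,hash)
  {AB}: card=6000; try (B,hash)→3800, (A,merge)→5000, (B,merge)→5100, (A,hash)→5800, (B,nl_idx)→8700, (A,nl)→60200 …(+1); best=3800 via (B,hash)
  {ABC}: card=160000; try (C,hash)→17000, (B,hash)→17400, (C,merge)→91800, (B,merge)→120000, (C,nl_idx)→217800, (B,nl_idx)→230200 …(+2); best=17000 via (C,hash)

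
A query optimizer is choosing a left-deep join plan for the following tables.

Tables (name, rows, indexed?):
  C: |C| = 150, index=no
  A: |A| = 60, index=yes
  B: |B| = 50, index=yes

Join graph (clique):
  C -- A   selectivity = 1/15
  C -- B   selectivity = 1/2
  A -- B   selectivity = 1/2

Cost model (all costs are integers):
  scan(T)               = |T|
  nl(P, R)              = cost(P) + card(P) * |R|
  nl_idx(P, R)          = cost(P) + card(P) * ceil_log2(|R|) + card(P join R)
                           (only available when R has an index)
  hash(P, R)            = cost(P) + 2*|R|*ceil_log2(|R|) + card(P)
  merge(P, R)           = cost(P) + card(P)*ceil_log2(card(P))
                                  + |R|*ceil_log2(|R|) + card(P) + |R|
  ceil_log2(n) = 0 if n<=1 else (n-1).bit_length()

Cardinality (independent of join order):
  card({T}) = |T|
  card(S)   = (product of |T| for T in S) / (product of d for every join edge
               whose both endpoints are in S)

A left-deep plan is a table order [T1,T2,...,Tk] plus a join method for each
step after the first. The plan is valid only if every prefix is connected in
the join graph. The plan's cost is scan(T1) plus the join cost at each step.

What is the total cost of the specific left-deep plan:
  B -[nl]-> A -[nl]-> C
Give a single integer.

228050

step 1: scan B: cost=50, card=50
step 2: join A via nl
    card(P join A) = 50*60/(2) = 1500
    cost = 50 + 50*60 = 3050
step 3: join C via nl
    card(P join C) = 1500*150/(15*2) = 7500
    cost = 3050 + 1500*150 = 228050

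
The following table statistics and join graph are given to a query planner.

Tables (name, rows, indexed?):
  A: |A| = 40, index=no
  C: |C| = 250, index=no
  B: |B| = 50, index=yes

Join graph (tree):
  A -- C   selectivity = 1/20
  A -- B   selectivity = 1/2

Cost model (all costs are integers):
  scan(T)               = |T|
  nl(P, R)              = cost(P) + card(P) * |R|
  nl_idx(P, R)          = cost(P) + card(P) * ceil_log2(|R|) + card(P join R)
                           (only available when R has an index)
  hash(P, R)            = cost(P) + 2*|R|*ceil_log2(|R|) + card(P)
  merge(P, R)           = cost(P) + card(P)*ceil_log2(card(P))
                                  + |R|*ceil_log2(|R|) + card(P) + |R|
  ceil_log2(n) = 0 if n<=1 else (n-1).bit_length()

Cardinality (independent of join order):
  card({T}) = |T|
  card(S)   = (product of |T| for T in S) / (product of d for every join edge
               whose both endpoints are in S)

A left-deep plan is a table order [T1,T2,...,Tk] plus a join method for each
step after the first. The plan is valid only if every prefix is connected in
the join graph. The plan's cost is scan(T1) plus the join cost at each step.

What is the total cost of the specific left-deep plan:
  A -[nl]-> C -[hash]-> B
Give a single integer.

step 1: scan A: cost=40, card=40
step 2: join C via nl
    card(P join C) = 40*250/(20) = 500
    cost = 40 + 40*250 = 10040
step 3: join B via hash
    card(P join B) = 500*50/(2) = 12500
    cost = 10040 + 2*50*6 + 500 = 11140

11140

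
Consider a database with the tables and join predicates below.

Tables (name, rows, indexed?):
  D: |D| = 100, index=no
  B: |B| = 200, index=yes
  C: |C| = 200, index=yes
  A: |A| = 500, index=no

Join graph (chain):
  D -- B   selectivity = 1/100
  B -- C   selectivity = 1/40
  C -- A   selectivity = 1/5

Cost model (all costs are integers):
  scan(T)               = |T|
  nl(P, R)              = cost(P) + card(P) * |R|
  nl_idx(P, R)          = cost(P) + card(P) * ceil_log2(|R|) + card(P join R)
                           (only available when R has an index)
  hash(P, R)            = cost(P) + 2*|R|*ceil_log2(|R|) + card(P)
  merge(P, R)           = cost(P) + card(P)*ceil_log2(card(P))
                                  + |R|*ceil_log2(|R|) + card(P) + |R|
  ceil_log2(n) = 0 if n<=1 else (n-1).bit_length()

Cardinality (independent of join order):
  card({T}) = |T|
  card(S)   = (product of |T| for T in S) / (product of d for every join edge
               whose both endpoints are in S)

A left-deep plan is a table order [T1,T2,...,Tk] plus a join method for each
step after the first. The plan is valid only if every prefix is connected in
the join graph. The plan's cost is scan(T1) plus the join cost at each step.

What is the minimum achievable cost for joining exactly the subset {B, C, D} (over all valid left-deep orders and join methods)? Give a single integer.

3700

Selinger DP over subsets of {B,C,D}:
  {D}: scan cost=100, card=100
  {B}: scan cost=200, card=200
  {C}: scan cost=200, card=200
  {BD}: card=200; try (B,nl_idx)→1100, (D,hash)→1800, (B,merge)→2700, (D,merge)→2800, (B,hash)→3400, (B,nl)→20100 …(+1); best=1100 via (B,nl_idx)
  {BC}: card=1000; try (C,nl_idx)→2800, (B,nl_idx)→2800, (C,hash)→3600, (B,hash)→3600, (C,merge)→3800, (B,merge)→3800 …(+2); best=2800 via (C,nl_idx)
  {BCD}: card=1000; try (C,nl_idx)→3700, (C,hash)→4500, (C,merge)→4700, (D,hash)→5200, (D,merge)→14600, (C,nl)→41100 …(+1); best=3700 via (C,nl_idx)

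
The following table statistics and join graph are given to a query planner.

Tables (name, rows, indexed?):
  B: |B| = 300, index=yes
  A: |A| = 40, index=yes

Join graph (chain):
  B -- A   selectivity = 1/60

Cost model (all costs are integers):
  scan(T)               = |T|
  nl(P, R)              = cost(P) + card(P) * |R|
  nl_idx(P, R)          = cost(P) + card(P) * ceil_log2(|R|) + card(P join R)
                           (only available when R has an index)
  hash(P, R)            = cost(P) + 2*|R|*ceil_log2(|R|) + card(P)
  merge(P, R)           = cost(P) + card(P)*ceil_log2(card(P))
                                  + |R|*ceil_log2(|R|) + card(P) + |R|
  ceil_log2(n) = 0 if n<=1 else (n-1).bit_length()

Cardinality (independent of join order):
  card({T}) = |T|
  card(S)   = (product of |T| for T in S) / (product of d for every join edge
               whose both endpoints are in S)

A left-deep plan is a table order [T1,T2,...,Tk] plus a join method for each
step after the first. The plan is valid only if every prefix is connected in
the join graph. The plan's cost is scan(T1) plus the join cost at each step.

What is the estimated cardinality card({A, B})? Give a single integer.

Tables in S: A(40), B(300)
Edges inside S: B-A(d=60)
numerator = 40 * 300 = 12000
denominator = 60 = 60
card(S) = 12000 / 60 = 200

200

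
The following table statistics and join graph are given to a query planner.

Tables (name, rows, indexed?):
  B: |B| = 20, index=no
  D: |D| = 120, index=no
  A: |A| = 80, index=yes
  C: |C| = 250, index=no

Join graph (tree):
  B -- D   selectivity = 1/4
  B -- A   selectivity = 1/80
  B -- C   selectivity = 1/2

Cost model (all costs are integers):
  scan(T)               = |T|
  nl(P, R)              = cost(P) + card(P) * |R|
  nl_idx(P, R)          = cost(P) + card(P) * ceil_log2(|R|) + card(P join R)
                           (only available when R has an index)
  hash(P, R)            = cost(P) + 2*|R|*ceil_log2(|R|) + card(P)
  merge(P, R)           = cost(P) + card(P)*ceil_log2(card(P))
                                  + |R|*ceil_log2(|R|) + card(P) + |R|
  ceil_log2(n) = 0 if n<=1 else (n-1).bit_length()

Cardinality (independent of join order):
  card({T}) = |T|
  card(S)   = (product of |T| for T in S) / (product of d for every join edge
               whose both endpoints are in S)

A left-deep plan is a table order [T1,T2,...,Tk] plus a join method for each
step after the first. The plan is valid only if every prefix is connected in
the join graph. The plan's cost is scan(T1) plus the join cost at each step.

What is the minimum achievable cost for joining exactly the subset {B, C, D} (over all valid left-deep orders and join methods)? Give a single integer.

4880

Selinger DP over subsets of {B,C,D}:
  {B}: scan cost=20, card=20
  {D}: scan cost=120, card=120
  {C}: scan cost=250, card=250
  {BD}: card=600; try (B,hash)→440, (D,merge)→1100, (B,merge)→1200, (D,hash)→1720, (D,nl)→2420, (B,nl)→2520; best=440 via (B,hash)
  {BC}: card=2500; try (B,hash)→700, (C,merge)→2390, (B,merge)→2620, (C,hash)→4040, (C,nl)→5020, (B,nl)→5250; best=700 via (B,hash)
  {BCD}: card=75000; try (D,hash)→4880, (C,hash)→5040, (C,merge)→9290, (D,merge)→34160, (C,nl)→150440, (D,nl)→300700; best=4880 via (D,hash)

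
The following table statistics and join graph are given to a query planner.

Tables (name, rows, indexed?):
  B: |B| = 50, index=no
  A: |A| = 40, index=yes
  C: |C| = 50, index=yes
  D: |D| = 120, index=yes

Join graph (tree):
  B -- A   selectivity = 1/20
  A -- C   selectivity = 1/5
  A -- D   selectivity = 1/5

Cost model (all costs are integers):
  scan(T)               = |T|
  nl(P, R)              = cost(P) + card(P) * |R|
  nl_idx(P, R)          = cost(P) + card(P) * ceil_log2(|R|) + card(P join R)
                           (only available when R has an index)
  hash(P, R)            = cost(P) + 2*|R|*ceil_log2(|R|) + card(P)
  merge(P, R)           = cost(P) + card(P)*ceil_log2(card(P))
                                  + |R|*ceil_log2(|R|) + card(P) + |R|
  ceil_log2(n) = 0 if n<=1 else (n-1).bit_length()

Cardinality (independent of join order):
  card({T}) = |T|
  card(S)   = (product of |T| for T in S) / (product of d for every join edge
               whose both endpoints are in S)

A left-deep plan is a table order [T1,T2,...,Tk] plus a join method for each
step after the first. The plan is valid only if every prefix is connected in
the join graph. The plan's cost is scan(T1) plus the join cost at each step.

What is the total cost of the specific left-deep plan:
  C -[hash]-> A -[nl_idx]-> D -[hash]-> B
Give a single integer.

step 1: scan C: cost=50, card=50
step 2: join A via hash
    card(P join A) = 50*40/(5) = 400
    cost = 50 + 2*40*6 + 50 = 580
step 3: join D via nl_idx
    card(P join D) = 400*120/(5) = 9600
    cost = 580 + 400*7 + 9600 = 12980
step 4: join B via hash
    card(P join B) = 9600*50/(20) = 24000
    cost = 12980 + 2*50*6 + 9600 = 23180

23180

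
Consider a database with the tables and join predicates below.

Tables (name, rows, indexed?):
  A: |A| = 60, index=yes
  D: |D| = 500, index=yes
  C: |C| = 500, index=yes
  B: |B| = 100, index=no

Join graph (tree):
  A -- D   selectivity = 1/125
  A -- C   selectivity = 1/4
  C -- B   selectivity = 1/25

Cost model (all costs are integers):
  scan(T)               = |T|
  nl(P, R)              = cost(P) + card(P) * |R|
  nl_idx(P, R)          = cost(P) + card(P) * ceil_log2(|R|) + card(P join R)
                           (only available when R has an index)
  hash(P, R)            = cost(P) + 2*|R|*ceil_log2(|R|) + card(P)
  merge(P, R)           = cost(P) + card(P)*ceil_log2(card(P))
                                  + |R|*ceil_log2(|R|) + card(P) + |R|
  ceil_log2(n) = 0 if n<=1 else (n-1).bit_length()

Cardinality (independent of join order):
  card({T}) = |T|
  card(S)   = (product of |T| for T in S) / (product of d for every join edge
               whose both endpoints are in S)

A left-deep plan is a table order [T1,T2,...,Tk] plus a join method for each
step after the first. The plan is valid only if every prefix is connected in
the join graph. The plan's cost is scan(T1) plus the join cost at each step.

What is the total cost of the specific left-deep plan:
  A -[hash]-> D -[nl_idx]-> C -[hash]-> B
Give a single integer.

step 1: scan A: cost=60, card=60
step 2: join D via hash
    card(P join D) = 60*500/(125) = 240
    cost = 60 + 2*500*9 + 60 = 9120
step 3: join C via nl_idx
    card(P join C) = 240*500/(4) = 30000
    cost = 9120 + 240*9 + 30000 = 41280
step 4: join B via hash
    card(P join B) = 30000*100/(25) = 120000
    cost = 41280 + 2*100*7 + 30000 = 72680

72680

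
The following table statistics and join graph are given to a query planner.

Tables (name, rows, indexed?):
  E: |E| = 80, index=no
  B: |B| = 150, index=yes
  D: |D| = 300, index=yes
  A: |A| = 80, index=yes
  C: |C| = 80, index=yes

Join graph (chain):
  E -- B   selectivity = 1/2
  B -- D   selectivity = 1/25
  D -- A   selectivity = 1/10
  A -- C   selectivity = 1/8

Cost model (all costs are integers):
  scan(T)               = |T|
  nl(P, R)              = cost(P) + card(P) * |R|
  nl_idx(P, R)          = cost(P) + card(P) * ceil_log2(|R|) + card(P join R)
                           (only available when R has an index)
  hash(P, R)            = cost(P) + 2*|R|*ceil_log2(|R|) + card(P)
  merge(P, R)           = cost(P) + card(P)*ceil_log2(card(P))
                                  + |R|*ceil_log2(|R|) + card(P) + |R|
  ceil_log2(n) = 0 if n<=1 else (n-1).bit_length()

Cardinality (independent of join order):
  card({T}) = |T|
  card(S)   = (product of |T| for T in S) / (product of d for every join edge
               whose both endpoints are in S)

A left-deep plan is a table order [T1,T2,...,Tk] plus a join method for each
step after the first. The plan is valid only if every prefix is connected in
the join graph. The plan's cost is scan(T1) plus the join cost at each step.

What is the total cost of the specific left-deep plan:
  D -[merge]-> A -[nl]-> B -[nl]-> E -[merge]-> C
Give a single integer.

13612580

step 1: scan D: cost=300, card=300
step 2: join A via merge
    card(P join A) = 300*80/(10) = 2400
    cost = 300 + 300*9 + 80*7 + 300 + 80 = 3940
step 3: join B via nl
    card(P join B) = 2400*150/(25) = 14400
    cost = 3940 + 2400*150 = 363940
step 4: join E via nl
    card(P join E) = 14400*80/(2) = 576000
    cost = 363940 + 14400*80 = 1515940
step 5: join C via merge
    card(P join C) = 576000*80/(8) = 5760000
    cost = 1515940 + 576000*20 + 80*7 + 576000 + 80 = 13612580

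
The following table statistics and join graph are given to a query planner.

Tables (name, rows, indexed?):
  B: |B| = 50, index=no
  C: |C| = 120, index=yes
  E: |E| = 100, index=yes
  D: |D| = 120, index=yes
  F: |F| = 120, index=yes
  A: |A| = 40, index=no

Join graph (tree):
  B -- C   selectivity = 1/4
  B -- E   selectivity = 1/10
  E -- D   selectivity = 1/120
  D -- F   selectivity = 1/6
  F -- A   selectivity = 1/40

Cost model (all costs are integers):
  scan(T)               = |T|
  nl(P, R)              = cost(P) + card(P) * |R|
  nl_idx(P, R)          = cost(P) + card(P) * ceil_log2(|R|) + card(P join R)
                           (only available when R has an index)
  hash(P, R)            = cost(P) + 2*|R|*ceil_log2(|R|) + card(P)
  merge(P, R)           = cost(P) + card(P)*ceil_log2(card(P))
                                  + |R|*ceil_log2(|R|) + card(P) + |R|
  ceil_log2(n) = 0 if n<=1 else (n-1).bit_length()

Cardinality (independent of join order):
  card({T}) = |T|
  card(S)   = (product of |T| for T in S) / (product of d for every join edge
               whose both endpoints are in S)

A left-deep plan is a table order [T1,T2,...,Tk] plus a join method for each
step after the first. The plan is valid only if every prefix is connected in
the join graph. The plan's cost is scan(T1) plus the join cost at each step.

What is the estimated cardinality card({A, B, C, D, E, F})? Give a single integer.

300000

Tables in S: A(40), B(50), C(120), D(120), E(100), F(120)
Edges inside S: B-C(d=4), B-E(d=10), E-D(d=120), D-F(d=6), F-A(d=40)
numerator = 40 * 50 * 120 * 120 * 100 * 120 = 345600000000
denominator = 4 * 10 * 120 * 6 * 40 = 1152000
card(S) = 345600000000 / 1152000 = 300000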